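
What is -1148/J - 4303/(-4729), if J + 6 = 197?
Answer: -4607019/903239 ≈ -5.1006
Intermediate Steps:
J = 191 (J = -6 + 197 = 191)
-1148/J - 4303/(-4729) = -1148/191 - 4303/(-4729) = -1148*1/191 - 4303*(-1/4729) = -1148/191 + 4303/4729 = -4607019/903239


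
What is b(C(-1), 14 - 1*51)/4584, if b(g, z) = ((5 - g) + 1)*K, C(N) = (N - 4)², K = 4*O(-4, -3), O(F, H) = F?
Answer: 38/573 ≈ 0.066318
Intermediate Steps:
K = -16 (K = 4*(-4) = -16)
C(N) = (-4 + N)²
b(g, z) = -96 + 16*g (b(g, z) = ((5 - g) + 1)*(-16) = (6 - g)*(-16) = -96 + 16*g)
b(C(-1), 14 - 1*51)/4584 = (-96 + 16*(-4 - 1)²)/4584 = (-96 + 16*(-5)²)*(1/4584) = (-96 + 16*25)*(1/4584) = (-96 + 400)*(1/4584) = 304*(1/4584) = 38/573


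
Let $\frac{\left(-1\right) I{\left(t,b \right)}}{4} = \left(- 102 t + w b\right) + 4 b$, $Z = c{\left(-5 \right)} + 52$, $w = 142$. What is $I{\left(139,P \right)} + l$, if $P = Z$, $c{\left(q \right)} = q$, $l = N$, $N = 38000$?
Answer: $67264$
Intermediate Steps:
$l = 38000$
$Z = 47$ ($Z = -5 + 52 = 47$)
$P = 47$
$I{\left(t,b \right)} = - 584 b + 408 t$ ($I{\left(t,b \right)} = - 4 \left(\left(- 102 t + 142 b\right) + 4 b\right) = - 4 \left(- 102 t + 146 b\right) = - 584 b + 408 t$)
$I{\left(139,P \right)} + l = \left(\left(-584\right) 47 + 408 \cdot 139\right) + 38000 = \left(-27448 + 56712\right) + 38000 = 29264 + 38000 = 67264$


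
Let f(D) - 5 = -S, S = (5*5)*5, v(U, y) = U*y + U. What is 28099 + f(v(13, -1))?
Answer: 27979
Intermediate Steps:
v(U, y) = U + U*y
S = 125 (S = 25*5 = 125)
f(D) = -120 (f(D) = 5 - 1*125 = 5 - 125 = -120)
28099 + f(v(13, -1)) = 28099 - 120 = 27979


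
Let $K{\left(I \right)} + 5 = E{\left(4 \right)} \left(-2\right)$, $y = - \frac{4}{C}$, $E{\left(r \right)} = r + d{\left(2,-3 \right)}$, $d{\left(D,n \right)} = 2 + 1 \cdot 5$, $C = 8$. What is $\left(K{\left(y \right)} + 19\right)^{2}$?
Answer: $64$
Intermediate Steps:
$d{\left(D,n \right)} = 7$ ($d{\left(D,n \right)} = 2 + 5 = 7$)
$E{\left(r \right)} = 7 + r$ ($E{\left(r \right)} = r + 7 = 7 + r$)
$y = - \frac{1}{2}$ ($y = - \frac{4}{8} = \left(-4\right) \frac{1}{8} = - \frac{1}{2} \approx -0.5$)
$K{\left(I \right)} = -27$ ($K{\left(I \right)} = -5 + \left(7 + 4\right) \left(-2\right) = -5 + 11 \left(-2\right) = -5 - 22 = -27$)
$\left(K{\left(y \right)} + 19\right)^{2} = \left(-27 + 19\right)^{2} = \left(-8\right)^{2} = 64$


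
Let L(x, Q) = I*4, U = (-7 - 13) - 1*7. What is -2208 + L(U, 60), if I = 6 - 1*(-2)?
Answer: -2176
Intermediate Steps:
U = -27 (U = -20 - 7 = -27)
I = 8 (I = 6 + 2 = 8)
L(x, Q) = 32 (L(x, Q) = 8*4 = 32)
-2208 + L(U, 60) = -2208 + 32 = -2176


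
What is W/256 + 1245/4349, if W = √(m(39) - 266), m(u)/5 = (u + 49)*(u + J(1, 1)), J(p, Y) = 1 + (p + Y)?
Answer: 1245/4349 + √18214/256 ≈ 0.81346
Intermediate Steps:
J(p, Y) = 1 + Y + p (J(p, Y) = 1 + (Y + p) = 1 + Y + p)
m(u) = 5*(3 + u)*(49 + u) (m(u) = 5*((u + 49)*(u + (1 + 1 + 1))) = 5*((49 + u)*(u + 3)) = 5*((49 + u)*(3 + u)) = 5*((3 + u)*(49 + u)) = 5*(3 + u)*(49 + u))
W = √18214 (W = √((735 + 5*39² + 260*39) - 266) = √((735 + 5*1521 + 10140) - 266) = √((735 + 7605 + 10140) - 266) = √(18480 - 266) = √18214 ≈ 134.96)
W/256 + 1245/4349 = √18214/256 + 1245/4349 = 1245/4349 + √18214/256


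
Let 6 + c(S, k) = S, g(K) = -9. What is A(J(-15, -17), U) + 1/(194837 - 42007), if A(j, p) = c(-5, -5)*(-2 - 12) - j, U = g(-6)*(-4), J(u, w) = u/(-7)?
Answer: 162458297/1069810 ≈ 151.86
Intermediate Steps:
c(S, k) = -6 + S
J(u, w) = -u/7 (J(u, w) = u*(-⅐) = -u/7)
U = 36 (U = -9*(-4) = 36)
A(j, p) = 154 - j (A(j, p) = (-6 - 5)*(-2 - 12) - j = -11*(-14) - j = 154 - j)
A(J(-15, -17), U) + 1/(194837 - 42007) = (154 - (-1)*(-15)/7) + 1/(194837 - 42007) = (154 - 1*15/7) + 1/152830 = (154 - 15/7) + 1/152830 = 1063/7 + 1/152830 = 162458297/1069810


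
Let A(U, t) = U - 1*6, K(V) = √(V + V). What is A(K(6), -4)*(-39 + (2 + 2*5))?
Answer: 162 - 54*√3 ≈ 68.469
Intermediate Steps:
K(V) = √2*√V (K(V) = √(2*V) = √2*√V)
A(U, t) = -6 + U (A(U, t) = U - 6 = -6 + U)
A(K(6), -4)*(-39 + (2 + 2*5)) = (-6 + √2*√6)*(-39 + (2 + 2*5)) = (-6 + 2*√3)*(-39 + (2 + 10)) = (-6 + 2*√3)*(-39 + 12) = (-6 + 2*√3)*(-27) = 162 - 54*√3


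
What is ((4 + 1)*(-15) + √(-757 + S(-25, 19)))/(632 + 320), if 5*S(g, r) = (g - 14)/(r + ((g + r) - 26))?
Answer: -75/952 + I*√18910/4760 ≈ -0.078781 + 0.028889*I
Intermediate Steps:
S(g, r) = (-14 + g)/(5*(-26 + g + 2*r)) (S(g, r) = ((g - 14)/(r + ((g + r) - 26)))/5 = ((-14 + g)/(r + (-26 + g + r)))/5 = ((-14 + g)/(-26 + g + 2*r))/5 = (-14 + g)/(5*(-26 + g + 2*r)))
((4 + 1)*(-15) + √(-757 + S(-25, 19)))/(632 + 320) = ((4 + 1)*(-15) + √(-757 + (-14 - 25)/(5*(-26 - 25 + 2*19))))/(632 + 320) = (5*(-15) + √(-757 + (⅕)*(-39)/(-26 - 25 + 38)))/952 = (-75 + √(-757 + (⅕)*(-39)/(-13)))/952 = (-75 + √(-757 + (⅕)*(-1/13)*(-39)))/952 = (-75 + √(-757 + ⅗))/952 = (-75 + √(-3782/5))/952 = (-75 + I*√18910/5)/952 = -75/952 + I*√18910/4760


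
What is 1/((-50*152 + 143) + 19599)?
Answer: 1/12142 ≈ 8.2359e-5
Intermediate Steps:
1/((-50*152 + 143) + 19599) = 1/((-7600 + 143) + 19599) = 1/(-7457 + 19599) = 1/12142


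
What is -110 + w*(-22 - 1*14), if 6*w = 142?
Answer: -962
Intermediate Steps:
w = 71/3 (w = (⅙)*142 = 71/3 ≈ 23.667)
-110 + w*(-22 - 1*14) = -110 + 71*(-22 - 1*14)/3 = -110 + 71*(-22 - 14)/3 = -110 + (71/3)*(-36) = -110 - 852 = -962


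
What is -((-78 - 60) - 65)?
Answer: 203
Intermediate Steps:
-((-78 - 60) - 65) = -(-138 - 65) = -1*(-203) = 203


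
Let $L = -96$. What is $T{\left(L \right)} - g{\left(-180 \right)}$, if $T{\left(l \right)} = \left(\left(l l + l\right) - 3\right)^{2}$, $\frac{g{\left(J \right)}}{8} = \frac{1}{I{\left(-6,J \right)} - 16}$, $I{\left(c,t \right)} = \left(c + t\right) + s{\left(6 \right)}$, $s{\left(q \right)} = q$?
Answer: $\frac{4072864763}{49} \approx 8.312 \cdot 10^{7}$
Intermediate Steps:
$I{\left(c,t \right)} = 6 + c + t$ ($I{\left(c,t \right)} = \left(c + t\right) + 6 = 6 + c + t$)
$g{\left(J \right)} = \frac{8}{-16 + J}$ ($g{\left(J \right)} = \frac{8}{\left(6 - 6 + J\right) - 16} = \frac{8}{J - 16} = \frac{8}{-16 + J}$)
$T{\left(l \right)} = \left(-3 + l + l^{2}\right)^{2}$ ($T{\left(l \right)} = \left(\left(l^{2} + l\right) - 3\right)^{2} = \left(\left(l + l^{2}\right) - 3\right)^{2} = \left(-3 + l + l^{2}\right)^{2}$)
$T{\left(L \right)} - g{\left(-180 \right)} = \left(-3 - 96 + \left(-96\right)^{2}\right)^{2} - \frac{8}{-16 - 180} = \left(-3 - 96 + 9216\right)^{2} - \frac{8}{-196} = 9117^{2} - 8 \left(- \frac{1}{196}\right) = 83119689 - - \frac{2}{49} = 83119689 + \frac{2}{49} = \frac{4072864763}{49}$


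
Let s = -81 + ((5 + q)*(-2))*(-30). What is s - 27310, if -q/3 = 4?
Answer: -27811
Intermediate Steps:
q = -12 (q = -3*4 = -12)
s = -501 (s = -81 + ((5 - 12)*(-2))*(-30) = -81 - 7*(-2)*(-30) = -81 + 14*(-30) = -81 - 420 = -501)
s - 27310 = -501 - 27310 = -27811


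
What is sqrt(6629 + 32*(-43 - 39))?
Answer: 3*sqrt(445) ≈ 63.285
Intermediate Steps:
sqrt(6629 + 32*(-43 - 39)) = sqrt(6629 + 32*(-82)) = sqrt(6629 - 2624) = sqrt(4005) = 3*sqrt(445)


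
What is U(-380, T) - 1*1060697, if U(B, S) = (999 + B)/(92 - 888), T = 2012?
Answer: -844315431/796 ≈ -1.0607e+6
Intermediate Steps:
U(B, S) = -999/796 - B/796 (U(B, S) = (999 + B)/(-796) = (999 + B)*(-1/796) = -999/796 - B/796)
U(-380, T) - 1*1060697 = (-999/796 - 1/796*(-380)) - 1*1060697 = (-999/796 + 95/199) - 1060697 = -619/796 - 1060697 = -844315431/796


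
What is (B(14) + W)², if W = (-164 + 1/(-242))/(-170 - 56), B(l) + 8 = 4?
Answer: 32069288241/2991214864 ≈ 10.721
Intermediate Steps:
B(l) = -4 (B(l) = -8 + 4 = -4)
W = 39689/54692 (W = (-164 - 1/242)/(-226) = -39689/242*(-1/226) = 39689/54692 ≈ 0.72568)
(B(14) + W)² = (-4 + 39689/54692)² = (-179079/54692)² = 32069288241/2991214864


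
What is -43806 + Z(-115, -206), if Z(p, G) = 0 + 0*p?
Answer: -43806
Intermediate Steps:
Z(p, G) = 0 (Z(p, G) = 0 + 0 = 0)
-43806 + Z(-115, -206) = -43806 + 0 = -43806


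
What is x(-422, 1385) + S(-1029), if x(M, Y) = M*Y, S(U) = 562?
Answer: -583908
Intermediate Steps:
x(-422, 1385) + S(-1029) = -422*1385 + 562 = -584470 + 562 = -583908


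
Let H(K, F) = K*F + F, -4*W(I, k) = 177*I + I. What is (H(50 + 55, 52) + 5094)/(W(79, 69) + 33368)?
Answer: 21212/59705 ≈ 0.35528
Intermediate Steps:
W(I, k) = -89*I/2 (W(I, k) = -(177*I + I)/4 = -89*I/2)
H(K, F) = F + F*K (H(K, F) = F*K + F = F + F*K)
(H(50 + 55, 52) + 5094)/(W(79, 69) + 33368) = (52*(1 + (50 + 55)) + 5094)/(-89/2*79 + 33368) = (52*(1 + 105) + 5094)/(-7031/2 + 33368) = (52*106 + 5094)/(59705/2) = (5512 + 5094)*(2/59705) = 10606*(2/59705) = 21212/59705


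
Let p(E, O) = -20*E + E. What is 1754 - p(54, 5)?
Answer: 2780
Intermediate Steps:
p(E, O) = -19*E
1754 - p(54, 5) = 1754 - (-19)*54 = 1754 - 1*(-1026) = 1754 + 1026 = 2780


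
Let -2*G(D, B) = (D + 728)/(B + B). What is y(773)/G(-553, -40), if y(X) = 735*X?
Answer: 519456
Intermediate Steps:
G(D, B) = -(728 + D)/(4*B) (G(D, B) = -(D + 728)/(2*(B + B)) = -(728 + D)/(2*(2*B)) = -(728 + D)*1/(2*B)/2 = -(728 + D)/(4*B))
y(773)/G(-553, -40) = (735*773)/(((¼)*(-728 - 1*(-553))/(-40))) = 568155/(((¼)*(-1/40)*(-728 + 553))) = 568155/(((¼)*(-1/40)*(-175))) = 568155/(35/32) = 568155*(32/35) = 519456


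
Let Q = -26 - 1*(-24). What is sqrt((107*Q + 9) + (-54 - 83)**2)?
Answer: 2*sqrt(4641) ≈ 136.25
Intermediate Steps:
Q = -2 (Q = -26 + 24 = -2)
sqrt((107*Q + 9) + (-54 - 83)**2) = sqrt((107*(-2) + 9) + (-54 - 83)**2) = sqrt((-214 + 9) + (-137)**2) = sqrt(-205 + 18769) = sqrt(18564) = 2*sqrt(4641)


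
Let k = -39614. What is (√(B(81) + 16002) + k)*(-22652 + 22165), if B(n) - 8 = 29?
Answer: 19292018 - 487*√16039 ≈ 1.9230e+7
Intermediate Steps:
B(n) = 37 (B(n) = 8 + 29 = 37)
(√(B(81) + 16002) + k)*(-22652 + 22165) = (√(37 + 16002) - 39614)*(-22652 + 22165) = (√16039 - 39614)*(-487) = (-39614 + √16039)*(-487) = 19292018 - 487*√16039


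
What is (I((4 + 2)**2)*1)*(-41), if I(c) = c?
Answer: -1476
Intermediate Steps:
(I((4 + 2)**2)*1)*(-41) = ((4 + 2)**2*1)*(-41) = (6**2*1)*(-41) = (36*1)*(-41) = 36*(-41) = -1476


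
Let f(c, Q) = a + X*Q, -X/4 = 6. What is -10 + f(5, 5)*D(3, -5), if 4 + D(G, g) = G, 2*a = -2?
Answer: 111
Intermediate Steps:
X = -24 (X = -4*6 = -24)
a = -1 (a = (½)*(-2) = -1)
D(G, g) = -4 + G
f(c, Q) = -1 - 24*Q
-10 + f(5, 5)*D(3, -5) = -10 + (-1 - 24*5)*(-4 + 3) = -10 + (-1 - 120)*(-1) = -10 - 121*(-1) = -10 + 121 = 111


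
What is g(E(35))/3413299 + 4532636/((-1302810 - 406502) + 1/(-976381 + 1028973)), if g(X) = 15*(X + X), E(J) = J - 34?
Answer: -813660858496715998/306842393512213197 ≈ -2.6517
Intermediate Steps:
E(J) = -34 + J
g(X) = 30*X (g(X) = 15*(2*X) = 30*X)
g(E(35))/3413299 + 4532636/((-1302810 - 406502) + 1/(-976381 + 1028973)) = (30*(-34 + 35))/3413299 + 4532636/((-1302810 - 406502) + 1/(-976381 + 1028973)) = (30*1)*(1/3413299) + 4532636/(-1709312 + 1/52592) = 30*(1/3413299) + 4532636/(-1709312 + 1/52592) = 30/3413299 + 4532636/(-89896136703/52592) = 30/3413299 + 4532636*(-52592/89896136703) = 30/3413299 - 238380392512/89896136703 = -813660858496715998/306842393512213197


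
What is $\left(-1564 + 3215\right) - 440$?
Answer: $1211$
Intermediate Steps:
$\left(-1564 + 3215\right) - 440 = 1651 + \left(-712 + 272\right) = 1651 - 440 = 1211$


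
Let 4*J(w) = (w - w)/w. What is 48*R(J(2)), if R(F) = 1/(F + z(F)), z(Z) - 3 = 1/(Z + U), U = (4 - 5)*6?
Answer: 288/17 ≈ 16.941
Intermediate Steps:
U = -6 (U = -1*6 = -6)
z(Z) = 3 + 1/(-6 + Z) (z(Z) = 3 + 1/(Z - 6) = 3 + 1/(-6 + Z))
J(w) = 0 (J(w) = ((w - w)/w)/4 = (0/w)/4 = (1/4)*0 = 0)
R(F) = 1/(F + (-17 + 3*F)/(-6 + F))
48*R(J(2)) = 48*((-6 + 0)/(-17 + 0**2 - 3*0)) = 48*(-6/(-17 + 0 + 0)) = 48*(-6/(-17)) = 48*(-1/17*(-6)) = 48*(6/17) = 288/17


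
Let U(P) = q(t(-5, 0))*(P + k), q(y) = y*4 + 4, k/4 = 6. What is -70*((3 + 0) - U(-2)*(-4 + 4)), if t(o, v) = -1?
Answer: -210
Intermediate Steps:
k = 24 (k = 4*6 = 24)
q(y) = 4 + 4*y (q(y) = 4*y + 4 = 4 + 4*y)
U(P) = 0 (U(P) = (4 + 4*(-1))*(P + 24) = (4 - 4)*(24 + P) = 0*(24 + P) = 0)
-70*((3 + 0) - U(-2)*(-4 + 4)) = -70*((3 + 0) - 0*(-4 + 4)) = -70*(3 - 0*0) = -70*(3 - 1*0) = -70*(3 + 0) = -70*3 = -210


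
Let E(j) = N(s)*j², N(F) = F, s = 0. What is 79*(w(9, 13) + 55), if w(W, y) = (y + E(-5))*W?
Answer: 13588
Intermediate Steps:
E(j) = 0 (E(j) = 0*j² = 0)
w(W, y) = W*y (w(W, y) = (y + 0)*W = y*W = W*y)
79*(w(9, 13) + 55) = 79*(9*13 + 55) = 79*(117 + 55) = 79*172 = 13588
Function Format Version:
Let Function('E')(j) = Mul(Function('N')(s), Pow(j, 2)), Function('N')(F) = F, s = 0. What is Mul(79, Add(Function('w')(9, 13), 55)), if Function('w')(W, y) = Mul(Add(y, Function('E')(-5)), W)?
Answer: 13588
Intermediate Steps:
Function('E')(j) = 0 (Function('E')(j) = Mul(0, Pow(j, 2)) = 0)
Function('w')(W, y) = Mul(W, y) (Function('w')(W, y) = Mul(Add(y, 0), W) = Mul(y, W) = Mul(W, y))
Mul(79, Add(Function('w')(9, 13), 55)) = Mul(79, Add(Mul(9, 13), 55)) = Mul(79, Add(117, 55)) = Mul(79, 172) = 13588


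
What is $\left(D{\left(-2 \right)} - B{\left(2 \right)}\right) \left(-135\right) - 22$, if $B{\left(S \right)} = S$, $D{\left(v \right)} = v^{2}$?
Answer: $-292$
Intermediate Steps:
$\left(D{\left(-2 \right)} - B{\left(2 \right)}\right) \left(-135\right) - 22 = \left(\left(-2\right)^{2} - 2\right) \left(-135\right) - 22 = \left(4 - 2\right) \left(-135\right) - 22 = 2 \left(-135\right) - 22 = -270 - 22 = -292$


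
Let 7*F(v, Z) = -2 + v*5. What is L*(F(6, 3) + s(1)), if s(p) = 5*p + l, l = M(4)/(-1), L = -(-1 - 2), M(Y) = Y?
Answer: 15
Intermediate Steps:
L = 3 (L = -1*(-3) = 3)
F(v, Z) = -2/7 + 5*v/7 (F(v, Z) = (-2 + v*5)/7 = (-2 + 5*v)/7 = -2/7 + 5*v/7)
l = -4 (l = 4/(-1) = 4*(-1) = -4)
s(p) = -4 + 5*p (s(p) = 5*p - 4 = -4 + 5*p)
L*(F(6, 3) + s(1)) = 3*((-2/7 + (5/7)*6) + (-4 + 5*1)) = 3*((-2/7 + 30/7) + (-4 + 5)) = 3*(4 + 1) = 3*5 = 15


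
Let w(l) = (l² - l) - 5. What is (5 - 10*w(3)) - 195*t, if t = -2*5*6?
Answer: 11695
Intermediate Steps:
w(l) = -5 + l² - l
t = -60 (t = -10*6 = -60)
(5 - 10*w(3)) - 195*t = (5 - 10*(-5 + 3² - 1*3)) - 195*(-60) = (5 - 10*(-5 + 9 - 3)) + 11700 = (5 - 10*1) + 11700 = (5 - 10) + 11700 = -5 + 11700 = 11695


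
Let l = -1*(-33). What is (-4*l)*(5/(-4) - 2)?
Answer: 429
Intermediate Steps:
l = 33
(-4*l)*(5/(-4) - 2) = (-4*33)*(5/(-4) - 2) = -132*(-¼*5 - 2) = -132*(-5/4 - 2) = -132*(-13/4) = 429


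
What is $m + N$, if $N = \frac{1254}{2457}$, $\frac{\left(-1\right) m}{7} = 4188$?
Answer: $- \frac{24009386}{819} \approx -29316.0$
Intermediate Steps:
$m = -29316$ ($m = \left(-7\right) 4188 = -29316$)
$N = \frac{418}{819}$ ($N = 1254 \cdot \frac{1}{2457} = \frac{418}{819} \approx 0.51038$)
$m + N = -29316 + \frac{418}{819} = - \frac{24009386}{819}$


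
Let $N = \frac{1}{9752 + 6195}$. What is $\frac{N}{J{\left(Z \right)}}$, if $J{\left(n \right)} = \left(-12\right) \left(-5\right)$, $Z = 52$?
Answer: $\frac{1}{956820} \approx 1.0451 \cdot 10^{-6}$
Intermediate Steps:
$J{\left(n \right)} = 60$
$N = \frac{1}{15947} \approx 6.2708 \cdot 10^{-5}$
$\frac{N}{J{\left(Z \right)}} = \frac{1}{15947 \cdot 60} = \frac{1}{15947} \cdot \frac{1}{60} = \frac{1}{956820}$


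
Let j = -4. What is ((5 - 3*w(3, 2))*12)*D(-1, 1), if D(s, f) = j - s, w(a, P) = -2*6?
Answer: -1476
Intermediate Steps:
w(a, P) = -12
D(s, f) = -4 - s
((5 - 3*w(3, 2))*12)*D(-1, 1) = ((5 - 3*(-12))*12)*(-4 - 1*(-1)) = ((5 + 36)*12)*(-4 + 1) = (41*12)*(-3) = 492*(-3) = -1476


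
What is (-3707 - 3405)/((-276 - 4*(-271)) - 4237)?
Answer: 56/27 ≈ 2.0741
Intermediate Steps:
(-3707 - 3405)/((-276 - 4*(-271)) - 4237) = -7112/((-276 + 1084) - 4237) = -7112/(808 - 4237) = -7112/(-3429) = -7112*(-1/3429) = 56/27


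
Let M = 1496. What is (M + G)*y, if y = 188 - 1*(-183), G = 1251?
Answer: 1019137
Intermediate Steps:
y = 371 (y = 188 + 183 = 371)
(M + G)*y = (1496 + 1251)*371 = 2747*371 = 1019137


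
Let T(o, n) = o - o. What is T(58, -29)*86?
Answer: 0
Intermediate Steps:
T(o, n) = 0
T(58, -29)*86 = 0*86 = 0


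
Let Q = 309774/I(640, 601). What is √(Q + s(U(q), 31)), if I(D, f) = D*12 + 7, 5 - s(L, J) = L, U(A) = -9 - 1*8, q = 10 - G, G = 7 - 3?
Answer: 2*√920303014/7687 ≈ 7.8929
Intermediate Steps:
G = 4
q = 6 (q = 10 - 1*4 = 10 - 4 = 6)
U(A) = -17 (U(A) = -9 - 8 = -17)
s(L, J) = 5 - L
I(D, f) = 7 + 12*D (I(D, f) = 12*D + 7 = 7 + 12*D)
Q = 309774/7687 (Q = 309774/(7 + 12*640) = 309774/(7 + 7680) = 309774/7687 ≈ 40.298)
√(Q + s(U(q), 31)) = √(309774/7687 + (5 - 1*(-17))) = √(309774/7687 + (5 + 17)) = √(309774/7687 + 22) = √(478888/7687) = 2*√920303014/7687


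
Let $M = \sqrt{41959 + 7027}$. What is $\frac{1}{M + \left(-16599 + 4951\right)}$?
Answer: $- \frac{832}{9687637} - \frac{\sqrt{48986}}{135626918} \approx -8.7515 \cdot 10^{-5}$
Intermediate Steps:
$M = \sqrt{48986} \approx 221.33$
$\frac{1}{M + \left(-16599 + 4951\right)} = \frac{1}{\sqrt{48986} + \left(-16599 + 4951\right)} = \frac{1}{\sqrt{48986} - 11648} = \frac{1}{-11648 + \sqrt{48986}}$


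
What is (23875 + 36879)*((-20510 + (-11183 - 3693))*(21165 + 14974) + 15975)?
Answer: -77692134943966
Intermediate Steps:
(23875 + 36879)*((-20510 + (-11183 - 3693))*(21165 + 14974) + 15975) = 60754*((-20510 - 14876)*36139 + 15975) = 60754*(-35386*36139 + 15975) = 60754*(-1278814654 + 15975) = 60754*(-1278798679) = -77692134943966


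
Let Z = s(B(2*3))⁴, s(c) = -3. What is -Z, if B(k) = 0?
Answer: -81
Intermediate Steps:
Z = 81 (Z = (-3)⁴ = 81)
-Z = -1*81 = -81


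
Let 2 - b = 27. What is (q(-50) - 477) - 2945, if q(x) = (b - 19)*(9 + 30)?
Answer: -5138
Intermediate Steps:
b = -25 (b = 2 - 1*27 = 2 - 27 = -25)
q(x) = -1716 (q(x) = (-25 - 19)*(9 + 30) = -44*39 = -1716)
(q(-50) - 477) - 2945 = (-1716 - 477) - 2945 = -2193 - 2945 = -5138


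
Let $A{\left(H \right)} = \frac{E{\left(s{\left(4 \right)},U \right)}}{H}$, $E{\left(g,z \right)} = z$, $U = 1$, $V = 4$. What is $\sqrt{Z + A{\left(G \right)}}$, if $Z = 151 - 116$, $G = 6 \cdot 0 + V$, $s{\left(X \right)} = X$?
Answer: $\frac{\sqrt{141}}{2} \approx 5.9372$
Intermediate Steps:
$G = 4$ ($G = 6 \cdot 0 + 4 = 0 + 4 = 4$)
$A{\left(H \right)} = \frac{1}{H}$ ($A{\left(H \right)} = 1 \frac{1}{H} = \frac{1}{H}$)
$Z = 35$ ($Z = 151 - 116 = 35$)
$\sqrt{Z + A{\left(G \right)}} = \sqrt{35 + \frac{1}{4}} = \sqrt{\frac{141}{4}} = \frac{\sqrt{141}}{2}$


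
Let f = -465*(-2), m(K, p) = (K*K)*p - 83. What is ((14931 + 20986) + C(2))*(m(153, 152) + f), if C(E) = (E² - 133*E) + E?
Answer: 126903797855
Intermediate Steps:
C(E) = E² - 132*E
m(K, p) = -83 + p*K² (m(K, p) = K²*p - 83 = p*K² - 83 = -83 + p*K²)
f = 930
((14931 + 20986) + C(2))*(m(153, 152) + f) = ((14931 + 20986) + 2*(-132 + 2))*((-83 + 152*153²) + 930) = (35917 + 2*(-130))*((-83 + 152*23409) + 930) = (35917 - 260)*((-83 + 3558168) + 930) = 35657*(3558085 + 930) = 35657*3559015 = 126903797855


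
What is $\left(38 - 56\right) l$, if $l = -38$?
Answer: $684$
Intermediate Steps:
$\left(38 - 56\right) l = \left(38 - 56\right) \left(-38\right) = \left(-18\right) \left(-38\right) = 684$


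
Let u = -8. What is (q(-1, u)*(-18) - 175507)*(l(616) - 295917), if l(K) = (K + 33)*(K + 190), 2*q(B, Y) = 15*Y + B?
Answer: -39623757986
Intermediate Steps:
q(B, Y) = B/2 + 15*Y/2 (q(B, Y) = (15*Y + B)/2 = (B + 15*Y)/2 = B/2 + 15*Y/2)
l(K) = (33 + K)*(190 + K)
(q(-1, u)*(-18) - 175507)*(l(616) - 295917) = (((½)*(-1) + (15/2)*(-8))*(-18) - 175507)*((6270 + 616² + 223*616) - 295917) = ((-½ - 60)*(-18) - 175507)*((6270 + 379456 + 137368) - 295917) = (-121/2*(-18) - 175507)*(523094 - 295917) = (1089 - 175507)*227177 = -174418*227177 = -39623757986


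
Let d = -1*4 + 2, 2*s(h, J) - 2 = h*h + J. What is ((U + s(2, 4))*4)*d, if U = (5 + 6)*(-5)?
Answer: 400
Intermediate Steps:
s(h, J) = 1 + J/2 + h²/2 (s(h, J) = 1 + (h*h + J)/2 = 1 + (h² + J)/2 = 1 + (J + h²)/2 = 1 + (J/2 + h²/2) = 1 + J/2 + h²/2)
U = -55 (U = 11*(-5) = -55)
d = -2 (d = -4 + 2 = -2)
((U + s(2, 4))*4)*d = ((-55 + (1 + (½)*4 + (½)*2²))*4)*(-2) = ((-55 + (1 + 2 + (½)*4))*4)*(-2) = ((-55 + (1 + 2 + 2))*4)*(-2) = ((-55 + 5)*4)*(-2) = -50*4*(-2) = -200*(-2) = 400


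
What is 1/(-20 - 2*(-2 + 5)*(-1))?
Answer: -1/14 ≈ -0.071429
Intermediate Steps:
1/(-20 - 2*(-2 + 5)*(-1)) = 1/(-20 - 6*(-1)) = 1/(-20 - 2*(-3)) = 1/(-20 + 6) = 1/(-14) = -1/14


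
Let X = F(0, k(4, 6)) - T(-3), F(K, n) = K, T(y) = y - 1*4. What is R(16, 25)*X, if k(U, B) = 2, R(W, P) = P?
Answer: 175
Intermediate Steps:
T(y) = -4 + y (T(y) = y - 4 = -4 + y)
X = 7 (X = 0 - (-4 - 3) = 0 - 1*(-7) = 0 + 7 = 7)
R(16, 25)*X = 25*7 = 175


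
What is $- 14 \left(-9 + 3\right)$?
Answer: $84$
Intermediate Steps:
$- 14 \left(-9 + 3\right) = \left(-14\right) \left(-6\right) = 84$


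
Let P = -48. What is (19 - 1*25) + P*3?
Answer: -150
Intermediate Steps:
(19 - 1*25) + P*3 = (19 - 1*25) - 48*3 = (19 - 25) - 144 = -6 - 144 = -150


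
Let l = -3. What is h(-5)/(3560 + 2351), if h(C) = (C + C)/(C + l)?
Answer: 5/23644 ≈ 0.00021147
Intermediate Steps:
h(C) = 2*C/(-3 + C) (h(C) = (C + C)/(C - 3) = (2*C)/(-3 + C) = 2*C/(-3 + C))
h(-5)/(3560 + 2351) = (2*(-5)/(-3 - 5))/(3560 + 2351) = (2*(-5)/(-8))/5911 = (2*(-5)*(-⅛))*(1/5911) = (5/4)*(1/5911) = 5/23644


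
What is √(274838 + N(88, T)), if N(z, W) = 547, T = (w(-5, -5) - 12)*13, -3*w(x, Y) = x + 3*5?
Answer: √275385 ≈ 524.77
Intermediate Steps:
w(x, Y) = -5 - x/3 (w(x, Y) = -(x + 3*5)/3 = -(x + 15)/3 = -(15 + x)/3 = -5 - x/3)
T = -598/3 (T = ((-5 - ⅓*(-5)) - 12)*13 = ((-5 + 5/3) - 12)*13 = (-10/3 - 12)*13 = -46/3*13 = -598/3 ≈ -199.33)
√(274838 + N(88, T)) = √(274838 + 547) = √275385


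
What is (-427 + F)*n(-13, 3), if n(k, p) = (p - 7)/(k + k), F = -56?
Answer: -966/13 ≈ -74.308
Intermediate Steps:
n(k, p) = (-7 + p)/(2*k) (n(k, p) = (-7 + p)/((2*k)) = (-7 + p)*(1/(2*k)) = (-7 + p)/(2*k))
(-427 + F)*n(-13, 3) = (-427 - 56)*((½)*(-7 + 3)/(-13)) = -483*(-1)*(-4)/(2*13) = -483*2/13 = -966/13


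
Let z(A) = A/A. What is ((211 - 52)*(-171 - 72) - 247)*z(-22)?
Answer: -38884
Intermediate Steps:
z(A) = 1
((211 - 52)*(-171 - 72) - 247)*z(-22) = ((211 - 52)*(-171 - 72) - 247)*1 = (159*(-243) - 247)*1 = (-38637 - 247)*1 = -38884*1 = -38884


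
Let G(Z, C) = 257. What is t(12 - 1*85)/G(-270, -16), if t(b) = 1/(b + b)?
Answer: -1/37522 ≈ -2.6651e-5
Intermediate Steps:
t(b) = 1/(2*b)
t(12 - 1*85)/G(-270, -16) = (1/(2*(12 - 1*85)))/257 = (1/(2*(12 - 85)))*(1/257) = ((½)/(-73))*(1/257) = ((½)*(-1/73))*(1/257) = -1/146*1/257 = -1/37522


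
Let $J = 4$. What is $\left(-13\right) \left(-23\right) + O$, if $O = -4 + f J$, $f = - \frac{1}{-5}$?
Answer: $\frac{1479}{5} \approx 295.8$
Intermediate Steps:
$f = \frac{1}{5}$ ($f = \left(-1\right) \left(- \frac{1}{5}\right) = \frac{1}{5} \approx 0.2$)
$O = - \frac{16}{5}$ ($O = -4 + \frac{1}{5} \cdot 4 = -4 + \frac{4}{5} = - \frac{16}{5} \approx -3.2$)
$\left(-13\right) \left(-23\right) + O = \left(-13\right) \left(-23\right) - \frac{16}{5} = 299 - \frac{16}{5} = \frac{1479}{5}$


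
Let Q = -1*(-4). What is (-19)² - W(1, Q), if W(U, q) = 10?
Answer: 351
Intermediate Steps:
Q = 4
(-19)² - W(1, Q) = (-19)² - 1*10 = 361 - 10 = 351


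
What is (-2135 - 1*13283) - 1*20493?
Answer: -35911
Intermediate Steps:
(-2135 - 1*13283) - 1*20493 = (-2135 - 13283) - 20493 = -15418 - 20493 = -35911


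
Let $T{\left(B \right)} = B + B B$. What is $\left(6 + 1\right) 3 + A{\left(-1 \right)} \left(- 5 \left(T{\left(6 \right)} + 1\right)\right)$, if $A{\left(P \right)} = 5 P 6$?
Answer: $6471$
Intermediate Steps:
$T{\left(B \right)} = B + B^{2}$
$A{\left(P \right)} = 30 P$
$\left(6 + 1\right) 3 + A{\left(-1 \right)} \left(- 5 \left(T{\left(6 \right)} + 1\right)\right) = \left(6 + 1\right) 3 + 30 \left(-1\right) \left(- 5 \left(6 \left(1 + 6\right) + 1\right)\right) = 7 \cdot 3 - 30 \left(- 5 \left(6 \cdot 7 + 1\right)\right) = 21 - 30 \left(- 5 \left(42 + 1\right)\right) = 21 - 30 \left(\left(-5\right) 43\right) = 21 - -6450 = 21 + 6450 = 6471$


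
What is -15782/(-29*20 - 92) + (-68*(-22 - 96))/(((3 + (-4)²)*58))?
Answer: 5695973/185136 ≈ 30.766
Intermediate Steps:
-15782/(-29*20 - 92) + (-68*(-22 - 96))/(((3 + (-4)²)*58)) = -15782/(-580 - 92) + (-68*(-118))/(((3 + 16)*58)) = -15782/(-672) + 8024/((19*58)) = -15782*(-1/672) + 8024/1102 = 7891/336 + 8024*(1/1102) = 7891/336 + 4012/551 = 5695973/185136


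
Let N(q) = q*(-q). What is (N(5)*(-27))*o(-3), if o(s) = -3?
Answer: -2025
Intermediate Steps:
N(q) = -q**2
(N(5)*(-27))*o(-3) = (-1*5**2*(-27))*(-3) = (-1*25*(-27))*(-3) = -25*(-27)*(-3) = 675*(-3) = -2025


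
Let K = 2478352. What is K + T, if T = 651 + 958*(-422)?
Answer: 2074727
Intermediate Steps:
T = -403625 (T = 651 - 404276 = -403625)
K + T = 2478352 - 403625 = 2074727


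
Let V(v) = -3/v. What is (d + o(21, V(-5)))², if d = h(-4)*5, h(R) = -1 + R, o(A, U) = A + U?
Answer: 289/25 ≈ 11.560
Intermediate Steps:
d = -25 (d = (-1 - 4)*5 = -5*5 = -25)
(d + o(21, V(-5)))² = (-25 + (21 - 3/(-5)))² = (-25 + (21 - 3*(-⅕)))² = (-25 + (21 + ⅗))² = (-25 + 108/5)² = (-17/5)² = 289/25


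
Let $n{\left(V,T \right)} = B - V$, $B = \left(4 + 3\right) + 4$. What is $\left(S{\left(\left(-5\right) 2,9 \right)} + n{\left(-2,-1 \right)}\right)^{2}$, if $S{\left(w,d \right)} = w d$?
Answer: $5929$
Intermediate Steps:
$B = 11$ ($B = 7 + 4 = 11$)
$S{\left(w,d \right)} = d w$
$n{\left(V,T \right)} = 11 - V$
$\left(S{\left(\left(-5\right) 2,9 \right)} + n{\left(-2,-1 \right)}\right)^{2} = \left(9 \left(\left(-5\right) 2\right) + \left(11 - -2\right)\right)^{2} = \left(9 \left(-10\right) + \left(11 + 2\right)\right)^{2} = \left(-90 + 13\right)^{2} = \left(-77\right)^{2} = 5929$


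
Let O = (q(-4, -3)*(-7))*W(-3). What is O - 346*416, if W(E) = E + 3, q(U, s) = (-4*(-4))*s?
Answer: -143936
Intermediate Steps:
q(U, s) = 16*s
W(E) = 3 + E
O = 0 (O = ((16*(-3))*(-7))*(3 - 3) = -48*(-7)*0 = 336*0 = 0)
O - 346*416 = 0 - 346*416 = 0 - 143936 = -143936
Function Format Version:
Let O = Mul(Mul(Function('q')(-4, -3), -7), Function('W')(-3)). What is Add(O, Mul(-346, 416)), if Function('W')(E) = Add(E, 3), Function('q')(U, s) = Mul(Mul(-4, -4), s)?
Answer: -143936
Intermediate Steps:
Function('q')(U, s) = Mul(16, s)
Function('W')(E) = Add(3, E)
O = 0 (O = Mul(Mul(Mul(16, -3), -7), Add(3, -3)) = Mul(Mul(-48, -7), 0) = Mul(336, 0) = 0)
Add(O, Mul(-346, 416)) = Add(0, Mul(-346, 416)) = Add(0, -143936) = -143936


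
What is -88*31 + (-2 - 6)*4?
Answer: -2760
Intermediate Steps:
-88*31 + (-2 - 6)*4 = -2728 - 8*4 = -2728 - 32 = -2760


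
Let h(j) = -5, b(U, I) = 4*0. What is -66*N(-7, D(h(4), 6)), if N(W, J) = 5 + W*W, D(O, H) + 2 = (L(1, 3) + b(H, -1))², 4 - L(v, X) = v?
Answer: -3564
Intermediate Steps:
b(U, I) = 0
L(v, X) = 4 - v
D(O, H) = 7 (D(O, H) = -2 + ((4 - 1*1) + 0)² = -2 + ((4 - 1) + 0)² = -2 + (3 + 0)² = -2 + 3² = -2 + 9 = 7)
N(W, J) = 5 + W²
-66*N(-7, D(h(4), 6)) = -66*(5 + (-7)²) = -66*(5 + 49) = -66*54 = -3564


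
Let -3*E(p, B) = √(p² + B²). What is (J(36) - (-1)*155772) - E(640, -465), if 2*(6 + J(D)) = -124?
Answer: 155704 + 5*√25033/3 ≈ 1.5597e+5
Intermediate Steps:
J(D) = -68 (J(D) = -6 + (½)*(-124) = -6 - 62 = -68)
E(p, B) = -√(B² + p²)/3 (E(p, B) = -√(p² + B²)/3 = -√(B² + p²)/3)
(J(36) - (-1)*155772) - E(640, -465) = (-68 - (-1)*155772) - (-1)*√((-465)² + 640²)/3 = (-68 - 1*(-155772)) - (-1)*√(216225 + 409600)/3 = (-68 + 155772) - (-1)*√625825/3 = 155704 - (-1)*5*√25033/3 = 155704 - (-5)*√25033/3 = 155704 + 5*√25033/3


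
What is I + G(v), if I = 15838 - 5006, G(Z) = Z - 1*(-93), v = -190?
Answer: 10735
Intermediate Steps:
G(Z) = 93 + Z (G(Z) = Z + 93 = 93 + Z)
I = 10832
I + G(v) = 10832 + (93 - 190) = 10832 - 97 = 10735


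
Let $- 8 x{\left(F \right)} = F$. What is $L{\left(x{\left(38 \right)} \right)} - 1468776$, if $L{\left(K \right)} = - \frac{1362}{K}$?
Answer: $- \frac{27901296}{19} \approx -1.4685 \cdot 10^{6}$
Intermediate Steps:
$x{\left(F \right)} = - \frac{F}{8}$
$L{\left(x{\left(38 \right)} \right)} - 1468776 = - \frac{1362}{\left(- \frac{1}{8}\right) 38} - 1468776 = - \frac{1362}{- \frac{19}{4}} - 1468776 = \left(-1362\right) \left(- \frac{4}{19}\right) - 1468776 = \frac{5448}{19} - 1468776 = - \frac{27901296}{19}$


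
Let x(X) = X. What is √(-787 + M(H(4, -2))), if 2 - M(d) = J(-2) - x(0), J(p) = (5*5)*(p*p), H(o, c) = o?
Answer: I*√885 ≈ 29.749*I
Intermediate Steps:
J(p) = 25*p²
M(d) = -98 (M(d) = 2 - (25*(-2)² - 1*0) = 2 - (25*4 + 0) = 2 - (100 + 0) = 2 - 1*100 = 2 - 100 = -98)
√(-787 + M(H(4, -2))) = √(-787 - 98) = √(-885) = I*√885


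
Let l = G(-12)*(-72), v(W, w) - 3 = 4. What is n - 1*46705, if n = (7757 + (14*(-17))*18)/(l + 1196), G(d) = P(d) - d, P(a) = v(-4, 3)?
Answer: -8036733/172 ≈ -46725.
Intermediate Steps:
v(W, w) = 7 (v(W, w) = 3 + 4 = 7)
P(a) = 7
G(d) = 7 - d
l = -1368 (l = (7 - 1*(-12))*(-72) = (7 + 12)*(-72) = 19*(-72) = -1368)
n = -3473/172 (n = (7757 + (14*(-17))*18)/(-1368 + 1196) = (7757 - 238*18)/(-172) = (7757 - 4284)*(-1/172) = 3473*(-1/172) = -3473/172 ≈ -20.192)
n - 1*46705 = -3473/172 - 1*46705 = -3473/172 - 46705 = -8036733/172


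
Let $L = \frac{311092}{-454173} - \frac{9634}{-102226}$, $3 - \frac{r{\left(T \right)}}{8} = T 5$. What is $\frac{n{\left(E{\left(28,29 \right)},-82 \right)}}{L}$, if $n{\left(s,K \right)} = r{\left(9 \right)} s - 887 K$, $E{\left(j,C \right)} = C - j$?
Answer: $- \frac{1680657637058502}{13713094055} \approx -1.2256 \cdot 10^{5}$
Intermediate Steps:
$r{\left(T \right)} = 24 - 40 T$ ($r{\left(T \right)} = 24 - 8 T 5 = 24 - 8 \cdot 5 T = 24 - 40 T$)
$L = - \frac{13713094055}{23214144549}$ ($L = 311092 \left(- \frac{1}{454173}\right) - - \frac{4817}{51113} = - \frac{311092}{454173} + \frac{4817}{51113} = - \frac{13713094055}{23214144549} \approx -0.59072$)
$n{\left(s,K \right)} = - 887 K - 336 s$ ($n{\left(s,K \right)} = \left(24 - 360\right) s - 887 K = - 336 s - 887 K = - 887 K - 336 s$)
$\frac{n{\left(E{\left(28,29 \right)},-82 \right)}}{L} = \frac{\left(-887\right) \left(-82\right) - 336 \left(29 - 28\right)}{- \frac{13713094055}{23214144549}} = \left(72734 - 336 \left(29 - 28\right)\right) \left(- \frac{23214144549}{13713094055}\right) = \left(72734 - 336\right) \left(- \frac{23214144549}{13713094055}\right) = 72398 \left(- \frac{23214144549}{13713094055}\right) = - \frac{1680657637058502}{13713094055}$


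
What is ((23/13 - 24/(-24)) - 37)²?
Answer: 198025/169 ≈ 1171.7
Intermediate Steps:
((23/13 - 24/(-24)) - 37)² = ((23*(1/13) - 24*(-1/24)) - 37)² = ((23/13 + 1) - 37)² = (36/13 - 37)² = (-445/13)² = 198025/169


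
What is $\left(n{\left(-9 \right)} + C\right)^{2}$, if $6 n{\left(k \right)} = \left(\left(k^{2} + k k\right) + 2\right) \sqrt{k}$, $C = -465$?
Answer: $209501 - 76260 i \approx 2.095 \cdot 10^{5} - 76260.0 i$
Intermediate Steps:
$n{\left(k \right)} = \frac{\sqrt{k} \left(2 + 2 k^{2}\right)}{6}$ ($n{\left(k \right)} = \frac{\left(\left(k^{2} + k k\right) + 2\right) \sqrt{k}}{6} = \frac{\left(\left(k^{2} + k^{2}\right) + 2\right) \sqrt{k}}{6} = \frac{\left(2 k^{2} + 2\right) \sqrt{k}}{6} = \frac{\left(2 + 2 k^{2}\right) \sqrt{k}}{6} = \frac{\sqrt{k} \left(2 + 2 k^{2}\right)}{6}$)
$\left(n{\left(-9 \right)} + C\right)^{2} = \left(\frac{\sqrt{-9} \left(1 + \left(-9\right)^{2}\right)}{3} - 465\right)^{2} = \left(\frac{3 i \left(1 + 81\right)}{3} - 465\right)^{2} = \left(\frac{1}{3} \cdot 3 i 82 - 465\right)^{2} = \left(82 i - 465\right)^{2} = \left(-465 + 82 i\right)^{2}$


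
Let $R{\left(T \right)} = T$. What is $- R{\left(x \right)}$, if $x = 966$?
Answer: $-966$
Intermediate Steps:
$- R{\left(x \right)} = \left(-1\right) 966 = -966$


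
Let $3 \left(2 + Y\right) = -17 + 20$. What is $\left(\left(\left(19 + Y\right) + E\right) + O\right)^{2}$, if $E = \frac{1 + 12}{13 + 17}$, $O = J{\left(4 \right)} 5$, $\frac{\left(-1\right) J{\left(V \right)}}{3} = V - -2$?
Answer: $\frac{4609609}{900} \approx 5121.8$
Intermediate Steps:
$Y = -1$ ($Y = -2 + \frac{-17 + 20}{3} = -2 + \frac{1}{3} \cdot 3 = -2 + 1 = -1$)
$J{\left(V \right)} = -6 - 3 V$ ($J{\left(V \right)} = - 3 \left(V - -2\right) = - 3 \left(V + 2\right) = - 3 \left(2 + V\right) = -6 - 3 V$)
$O = -90$ ($O = \left(-6 - 12\right) 5 = \left(-18\right) 5 = -90$)
$E = \frac{13}{30} \approx 0.43333$
$\left(\left(\left(19 + Y\right) + E\right) + O\right)^{2} = \left(\left(\left(19 - 1\right) + \frac{13}{30}\right) - 90\right)^{2} = \left(\left(18 + \frac{13}{30}\right) - 90\right)^{2} = \left(\frac{553}{30} - 90\right)^{2} = \left(- \frac{2147}{30}\right)^{2} = \frac{4609609}{900}$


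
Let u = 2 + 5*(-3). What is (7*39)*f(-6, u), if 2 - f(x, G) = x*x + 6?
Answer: -10920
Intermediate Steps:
u = -13 (u = 2 - 15 = -13)
f(x, G) = -4 - x² (f(x, G) = 2 - (x*x + 6) = 2 - (x² + 6) = 2 - (6 + x²) = 2 + (-6 - x²) = -4 - x²)
(7*39)*f(-6, u) = (7*39)*(-4 - 1*(-6)²) = 273*(-4 - 1*36) = 273*(-4 - 36) = 273*(-40) = -10920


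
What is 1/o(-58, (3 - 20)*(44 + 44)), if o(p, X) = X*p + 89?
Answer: 1/86857 ≈ 1.1513e-5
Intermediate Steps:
o(p, X) = 89 + X*p
1/o(-58, (3 - 20)*(44 + 44)) = 1/(89 + ((3 - 20)*(44 + 44))*(-58)) = 1/(89 - 17*88*(-58)) = 1/(89 - 1496*(-58)) = 1/(89 + 86768) = 1/86857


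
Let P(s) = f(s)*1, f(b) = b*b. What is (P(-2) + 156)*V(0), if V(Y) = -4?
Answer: -640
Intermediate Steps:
f(b) = b²
P(s) = s² (P(s) = s²*1 = s²)
(P(-2) + 156)*V(0) = ((-2)² + 156)*(-4) = (4 + 156)*(-4) = 160*(-4) = -640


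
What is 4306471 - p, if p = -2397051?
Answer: 6703522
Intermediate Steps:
4306471 - p = 4306471 - 1*(-2397051) = 4306471 + 2397051 = 6703522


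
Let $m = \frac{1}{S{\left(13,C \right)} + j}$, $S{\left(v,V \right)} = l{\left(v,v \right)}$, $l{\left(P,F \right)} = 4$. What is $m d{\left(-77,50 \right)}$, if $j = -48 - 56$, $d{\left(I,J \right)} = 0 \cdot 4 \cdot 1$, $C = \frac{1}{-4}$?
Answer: $0$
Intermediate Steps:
$C = - \frac{1}{4} \approx -0.25$
$S{\left(v,V \right)} = 4$
$d{\left(I,J \right)} = 0$ ($d{\left(I,J \right)} = 0 \cdot 1 = 0$)
$j = -104$ ($j = -48 - 56 = -104$)
$m = - \frac{1}{100}$ ($m = \frac{1}{4 - 104} = \frac{1}{-100} = - \frac{1}{100} \approx -0.01$)
$m d{\left(-77,50 \right)} = \left(- \frac{1}{100}\right) 0 = 0$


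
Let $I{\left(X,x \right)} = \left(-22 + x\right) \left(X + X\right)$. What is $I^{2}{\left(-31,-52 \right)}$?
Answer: $21049744$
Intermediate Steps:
$I{\left(X,x \right)} = 2 X \left(-22 + x\right)$ ($I{\left(X,x \right)} = \left(-22 + x\right) 2 X = 2 X \left(-22 + x\right)$)
$I^{2}{\left(-31,-52 \right)} = \left(2 \left(-31\right) \left(-22 - 52\right)\right)^{2} = \left(2 \left(-31\right) \left(-74\right)\right)^{2} = 4588^{2} = 21049744$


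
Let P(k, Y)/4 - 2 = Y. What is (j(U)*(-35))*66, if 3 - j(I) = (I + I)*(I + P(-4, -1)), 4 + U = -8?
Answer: 436590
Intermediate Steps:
U = -12 (U = -4 - 8 = -12)
P(k, Y) = 8 + 4*Y
j(I) = 3 - 2*I*(4 + I) (j(I) = 3 - (I + I)*(I + (8 + 4*(-1))) = 3 - 2*I*(I + (8 - 4)) = 3 - 2*I*(I + 4) = 3 - 2*I*(4 + I))
(j(U)*(-35))*66 = ((3 - 8*(-12) - 2*(-12)²)*(-35))*66 = ((3 + 96 - 2*144)*(-35))*66 = ((3 + 96 - 288)*(-35))*66 = -189*(-35)*66 = 6615*66 = 436590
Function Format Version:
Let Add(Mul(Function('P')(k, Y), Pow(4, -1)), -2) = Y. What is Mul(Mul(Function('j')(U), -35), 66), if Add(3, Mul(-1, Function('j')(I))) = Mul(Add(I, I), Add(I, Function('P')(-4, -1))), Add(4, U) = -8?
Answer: 436590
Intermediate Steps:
U = -12 (U = Add(-4, -8) = -12)
Function('P')(k, Y) = Add(8, Mul(4, Y))
Function('j')(I) = Add(3, Mul(-2, I, Add(4, I))) (Function('j')(I) = Add(3, Mul(-1, Mul(Add(I, I), Add(I, Add(8, Mul(4, -1)))))) = Add(3, Mul(-1, Mul(Mul(2, I), Add(I, Add(8, -4))))) = Add(3, Mul(-1, Mul(Mul(2, I), Add(I, 4)))) = Add(3, Mul(-1, Mul(Mul(2, I), Add(4, I)))) = Add(3, Mul(-1, Mul(2, I, Add(4, I)))) = Add(3, Mul(-2, I, Add(4, I))))
Mul(Mul(Function('j')(U), -35), 66) = Mul(Mul(Add(3, Mul(-8, -12), Mul(-2, Pow(-12, 2))), -35), 66) = Mul(Mul(Add(3, 96, Mul(-2, 144)), -35), 66) = Mul(Mul(Add(3, 96, -288), -35), 66) = Mul(Mul(-189, -35), 66) = Mul(6615, 66) = 436590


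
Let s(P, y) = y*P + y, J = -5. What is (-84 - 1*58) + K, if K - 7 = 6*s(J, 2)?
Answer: -183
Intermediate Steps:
s(P, y) = y + P*y (s(P, y) = P*y + y = y + P*y)
K = -41 (K = 7 + 6*(2*(1 - 5)) = 7 + 6*(2*(-4)) = 7 + 6*(-8) = 7 - 48 = -41)
(-84 - 1*58) + K = (-84 - 1*58) - 41 = (-84 - 58) - 41 = -142 - 41 = -183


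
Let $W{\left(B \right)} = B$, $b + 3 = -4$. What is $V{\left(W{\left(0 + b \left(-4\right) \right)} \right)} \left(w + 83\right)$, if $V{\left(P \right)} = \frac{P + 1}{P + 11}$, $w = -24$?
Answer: $\frac{1711}{39} \approx 43.872$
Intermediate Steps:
$b = -7$ ($b = -3 - 4 = -7$)
$V{\left(P \right)} = \frac{1 + P}{11 + P}$
$V{\left(W{\left(0 + b \left(-4\right) \right)} \right)} \left(w + 83\right) = \frac{1 + \left(0 - -28\right)}{11 + \left(0 - -28\right)} \left(-24 + 83\right) = \frac{1 + \left(0 + 28\right)}{11 + \left(0 + 28\right)} 59 = \frac{1 + 28}{11 + 28} \cdot 59 = \frac{1}{39} \cdot 29 \cdot 59 = \frac{29}{39} \cdot 59 = \frac{1711}{39}$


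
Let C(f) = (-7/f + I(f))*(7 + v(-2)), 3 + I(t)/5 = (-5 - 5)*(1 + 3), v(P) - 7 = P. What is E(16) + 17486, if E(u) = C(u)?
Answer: 59603/4 ≈ 14901.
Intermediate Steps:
v(P) = 7 + P
I(t) = -215 (I(t) = -15 + 5*((-5 - 5)*(1 + 3)) = -15 + 5*(-10*4) = -15 + 5*(-40) = -15 - 200 = -215)
C(f) = -2580 - 84/f (C(f) = (-7/f - 215)*(7 + (7 - 2)) = (-215 - 7/f)*(7 + 5) = (-215 - 7/f)*12 = -2580 - 84/f)
E(u) = -2580 - 84/u
E(16) + 17486 = (-2580 - 84/16) + 17486 = (-2580 - 84*1/16) + 17486 = (-2580 - 21/4) + 17486 = -10341/4 + 17486 = 59603/4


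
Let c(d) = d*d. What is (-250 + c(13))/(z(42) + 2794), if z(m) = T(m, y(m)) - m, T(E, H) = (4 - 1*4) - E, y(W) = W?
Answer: -81/2710 ≈ -0.029889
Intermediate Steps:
c(d) = d²
T(E, H) = -E (T(E, H) = (4 - 4) - E = 0 - E = -E)
z(m) = -2*m (z(m) = -m - m = -2*m)
(-250 + c(13))/(z(42) + 2794) = (-250 + 13²)/(-2*42 + 2794) = (-250 + 169)/(-84 + 2794) = -81/2710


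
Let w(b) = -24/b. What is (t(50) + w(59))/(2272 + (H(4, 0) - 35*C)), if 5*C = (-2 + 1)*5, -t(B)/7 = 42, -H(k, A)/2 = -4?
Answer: -3474/27317 ≈ -0.12717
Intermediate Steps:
H(k, A) = 8 (H(k, A) = -2*(-4) = 8)
t(B) = -294 (t(B) = -7*42 = -294)
C = -1 (C = ((-2 + 1)*5)/5 = (-1*5)/5 = (1/5)*(-5) = -1)
(t(50) + w(59))/(2272 + (H(4, 0) - 35*C)) = (-294 - 24/59)/(2272 + (8 - 35*(-1))) = (-294 - 24*1/59)/(2272 + (8 + 35)) = (-294 - 24/59)/(2272 + 43) = -17370/59/2315 = -17370/59*1/2315 = -3474/27317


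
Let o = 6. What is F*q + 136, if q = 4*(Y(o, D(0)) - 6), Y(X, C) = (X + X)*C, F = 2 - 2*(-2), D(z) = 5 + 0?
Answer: 1432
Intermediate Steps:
D(z) = 5
F = 6 (F = 2 + 4 = 6)
Y(X, C) = 2*C*X (Y(X, C) = (2*X)*C = 2*C*X)
q = 216 (q = 4*(2*5*6 - 6) = 4*(60 - 6) = 4*54 = 216)
F*q + 136 = 6*216 + 136 = 1296 + 136 = 1432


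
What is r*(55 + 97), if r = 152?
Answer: 23104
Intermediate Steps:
r*(55 + 97) = 152*(55 + 97) = 152*152 = 23104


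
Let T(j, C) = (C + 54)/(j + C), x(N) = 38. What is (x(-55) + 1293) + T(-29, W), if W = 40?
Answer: 14735/11 ≈ 1339.5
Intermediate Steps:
T(j, C) = (54 + C)/(C + j)
(x(-55) + 1293) + T(-29, W) = (38 + 1293) + (54 + 40)/(40 - 29) = 1331 + 94/11 = 14735/11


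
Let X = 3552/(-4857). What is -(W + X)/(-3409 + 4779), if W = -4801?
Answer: 7774003/2218030 ≈ 3.5049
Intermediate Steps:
X = -1184/1619 (X = 3552*(-1/4857) = -1184/1619 ≈ -0.73132)
-(W + X)/(-3409 + 4779) = -(-4801 - 1184/1619)/(-3409 + 4779) = -(-7774003)/(1619*1370) = -1*(-7774003/2218030) = 7774003/2218030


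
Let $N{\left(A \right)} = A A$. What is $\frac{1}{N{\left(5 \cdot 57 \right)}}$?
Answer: $\frac{1}{81225} \approx 1.2311 \cdot 10^{-5}$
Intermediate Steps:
$N{\left(A \right)} = A^{2}$
$\frac{1}{N{\left(5 \cdot 57 \right)}} = \frac{1}{\left(5 \cdot 57\right)^{2}} = \frac{1}{285^{2}} = \frac{1}{81225}$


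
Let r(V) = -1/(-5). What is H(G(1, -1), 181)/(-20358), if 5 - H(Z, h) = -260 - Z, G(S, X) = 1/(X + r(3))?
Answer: -1055/81432 ≈ -0.012956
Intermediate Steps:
r(V) = ⅕ (r(V) = -1*(-⅕) = ⅕)
G(S, X) = 1/(⅕ + X) (G(S, X) = 1/(X + ⅕) = 1/(⅕ + X))
H(Z, h) = 265 + Z (H(Z, h) = 5 - (-260 - Z) = 5 + (260 + Z) = 265 + Z)
H(G(1, -1), 181)/(-20358) = (265 + 5/(1 + 5*(-1)))/(-20358) = (265 + 5/(1 - 5))*(-1/20358) = (265 + 5/(-4))*(-1/20358) = (265 + 5*(-¼))*(-1/20358) = (265 - 5/4)*(-1/20358) = (1055/4)*(-1/20358) = -1055/81432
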